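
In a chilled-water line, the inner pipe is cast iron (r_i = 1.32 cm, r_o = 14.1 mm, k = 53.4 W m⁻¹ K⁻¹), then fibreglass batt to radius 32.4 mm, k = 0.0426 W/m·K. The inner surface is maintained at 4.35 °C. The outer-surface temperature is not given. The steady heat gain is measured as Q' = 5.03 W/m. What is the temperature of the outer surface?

Series resistances:
  R'_cast iron = ln(0.0141/0.0132)/(2πk) = 0.06596/(2π·53.4) = 1.966×10^-4 m·K/W
  R'_fibreglass batt = ln(0.0324/0.0141)/(2πk) = 0.8320/(2π·0.0426) = 3.108 m·K/W
ΣR = 3.109 m·K/W
ΔT = Q'·ΣR = 5.03 × 3.109 = 15.64 K
Heat flows inward, so T_out = T_in + ΔT = 4.35 + 15.64 = 20.0 °C

T_out = 20.0 °C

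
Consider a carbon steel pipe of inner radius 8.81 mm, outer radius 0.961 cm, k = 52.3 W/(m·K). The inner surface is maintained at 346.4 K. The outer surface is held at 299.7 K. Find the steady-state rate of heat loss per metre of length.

Q' = 2πk·ΔT/ln(r₂/r₁) = 2π × 52.3 × 46.7 / ln(0.00961/0.00881) = 1.77×10^5 W/m

Q' = 1.77×10^5 W/m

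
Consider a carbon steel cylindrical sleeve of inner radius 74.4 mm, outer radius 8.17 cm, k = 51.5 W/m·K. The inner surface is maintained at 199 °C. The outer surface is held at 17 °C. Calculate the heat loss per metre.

Q' = 629 kW/m

Q' = 2πk·ΔT/ln(r₂/r₁) = 2π × 51.5 × 182 / ln(0.0817/0.0744) = 6.29×10^5 W/m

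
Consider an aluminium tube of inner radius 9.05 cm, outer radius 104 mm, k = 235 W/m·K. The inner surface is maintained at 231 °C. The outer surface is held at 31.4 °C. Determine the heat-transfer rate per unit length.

Q' = 2πk·ΔT/ln(r₂/r₁) = 2π × 235 × 199.6 / ln(0.104/0.0905) = 2.12×10^6 W/m

Q' = 2120 kW/m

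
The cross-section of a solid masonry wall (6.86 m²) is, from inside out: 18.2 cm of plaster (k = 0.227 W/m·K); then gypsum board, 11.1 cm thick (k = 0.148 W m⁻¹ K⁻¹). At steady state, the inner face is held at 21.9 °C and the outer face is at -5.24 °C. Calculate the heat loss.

Q = 120 W

Treat each layer as a resistance in series:
  R_plaster = L/(kA) = 0.182/(0.227·6.86) = 0.1169 K/W
  R_gypsum board = L/(kA) = 0.111/(0.148·6.86) = 0.1093 K/W
ΣR = 0.1169 + 0.1093 = 0.2262 K/W
Q = ΔT/ΣR = (21.9 °C − -5.24 °C)/0.2262 = 120 W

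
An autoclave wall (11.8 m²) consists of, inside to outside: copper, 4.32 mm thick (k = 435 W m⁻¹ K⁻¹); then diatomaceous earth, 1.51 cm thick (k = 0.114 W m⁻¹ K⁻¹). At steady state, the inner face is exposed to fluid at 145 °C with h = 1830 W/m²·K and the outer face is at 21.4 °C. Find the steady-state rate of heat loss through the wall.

Q = 11000 W

Series thermal resistances, inner to outer:
  R_conv,in = 1/(hA) = 1/(1830·11.8) = 4.631×10^-5 K/W
  R_copper = L/(kA) = 0.00432/(435·11.8) = 8.416×10^-7 K/W
  R_diatomaceous earth = L/(kA) = 0.0151/(0.114·11.8) = 0.01123 K/W
ΣR = 4.631×10^-5 + 8.416×10^-7 + 0.01123 = 0.01128 K/W
Q = ΔT/ΣR = (145 °C − 21.4 °C)/0.01128 = 11000 W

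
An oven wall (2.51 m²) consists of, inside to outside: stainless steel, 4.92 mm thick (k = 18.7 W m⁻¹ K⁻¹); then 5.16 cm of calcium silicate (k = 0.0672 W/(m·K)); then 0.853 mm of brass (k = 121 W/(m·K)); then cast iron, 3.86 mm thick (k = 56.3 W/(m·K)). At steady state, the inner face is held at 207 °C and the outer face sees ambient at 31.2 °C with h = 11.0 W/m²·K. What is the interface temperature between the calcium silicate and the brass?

Treat each layer as a resistance in series:
  R_stainless steel = L/(kA) = 0.00492/(18.7·2.51) = 1.048×10^-4 K/W
  R_calcium silicate = L/(kA) = 0.0516/(0.0672·2.51) = 0.3059 K/W
  R_brass = L/(kA) = 8.53×10^-4/(121·2.51) = 2.809×10^-6 K/W
  R_cast iron = L/(kA) = 0.00386/(56.3·2.51) = 2.732×10^-5 K/W
  R_conv,out = 1/(hA) = 1/(11.0·2.51) = 0.03622 K/W
ΣR = 1.048×10^-4 + 0.3059 + 2.809×10^-6 + 2.732×10^-5 + 0.03622 = 0.3423 K/W
Q = ΔT/ΣR = (207 °C − 31.2 °C)/0.3423 = 513.6 W
From the inner boundary to the calcium silicate/brass interface, ΣR_partial = 0.3060 K/W.
T_interface = T_in − Q·ΣR_partial = 207 °C − (513.6)(0.3060) = 49.8 °C

T = 49.8 °C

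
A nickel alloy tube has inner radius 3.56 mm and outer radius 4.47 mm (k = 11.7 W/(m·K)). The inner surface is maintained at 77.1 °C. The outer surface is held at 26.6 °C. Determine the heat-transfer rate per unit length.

Q' = 2πk·ΔT/ln(r₂/r₁) = 2π × 11.7 × 50.5 / ln(0.00447/0.00356) = 16300 W/m

Q' = 16300 W/m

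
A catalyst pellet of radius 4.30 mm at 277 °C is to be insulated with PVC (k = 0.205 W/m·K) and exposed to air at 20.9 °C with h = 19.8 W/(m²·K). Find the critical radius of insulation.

r_cr = 2.07 cm

For a sphere, r_cr = 2k_ins/h = 2·0.205/19.8 = 0.0207 m = 2.07 cm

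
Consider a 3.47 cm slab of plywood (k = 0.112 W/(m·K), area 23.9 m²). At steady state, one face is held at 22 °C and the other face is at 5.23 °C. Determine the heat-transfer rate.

Q = 1290 W

Q = kA·ΔT/L = 0.112 × 23.9 × |22 °C − 5.23 °C| / 0.0347 = 1290 W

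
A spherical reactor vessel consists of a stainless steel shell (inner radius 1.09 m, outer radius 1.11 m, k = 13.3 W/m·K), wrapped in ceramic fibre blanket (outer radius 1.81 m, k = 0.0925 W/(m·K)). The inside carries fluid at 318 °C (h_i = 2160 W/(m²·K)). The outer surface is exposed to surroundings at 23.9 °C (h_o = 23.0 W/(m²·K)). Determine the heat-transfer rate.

Series thermal resistances, inner to outer:
  R_conv,in = 1/(4πr²h) = 1/(4π·1.09²·2160) = 3.101×10^-5 K/W
  R_stainless steel = (1/1.09 − 1/1.11)/(4πk) = 0.01653/(4π·13.3) = 9.891×10^-5 K/W
  R_ceramic fibre blanket = (1/1.11 − 1/1.81)/(4πk) = 0.3484/(4π·0.0925) = 0.2997 K/W
  R_conv,out = 1/(4πr²h) = 1/(4π·1.81²·23.0) = 0.001056 K/W
ΣR = 3.101×10^-5 + 9.891×10^-5 + 0.2997 + 0.001056 = 0.3009 K/W
Q = ΔT/ΣR = (318 °C − 23.9 °C)/0.3009 = 977 W

Q = 977 W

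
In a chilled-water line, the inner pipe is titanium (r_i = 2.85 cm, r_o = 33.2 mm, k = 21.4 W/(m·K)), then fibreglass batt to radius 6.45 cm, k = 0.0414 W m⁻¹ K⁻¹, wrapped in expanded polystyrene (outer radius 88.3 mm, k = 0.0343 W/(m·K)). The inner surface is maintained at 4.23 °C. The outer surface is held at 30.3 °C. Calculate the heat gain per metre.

Q' = 6.50 W/m

Series thermal resistances, inner to outer:
  R'_titanium = ln(0.0332/0.0285)/(2πk) = 0.1526/(2π·21.4) = 0.001135 m·K/W
  R'_fibreglass batt = ln(0.0645/0.0332)/(2πk) = 0.6641/(2π·0.0414) = 2.553 m·K/W
  R'_expanded polystyrene = ln(0.0883/0.0645)/(2πk) = 0.3141/(2π·0.0343) = 1.457 m·K/W
ΣR = 0.001135 + 2.553 + 1.457 = 4.011 m·K/W
Q' = ΔT/ΣR = (4.23 °C − 30.3 °C)/4.011 = -6.50 W/m
(Negative Q' ⇒ heat flows inward; heat gain = 6.50 W/m.)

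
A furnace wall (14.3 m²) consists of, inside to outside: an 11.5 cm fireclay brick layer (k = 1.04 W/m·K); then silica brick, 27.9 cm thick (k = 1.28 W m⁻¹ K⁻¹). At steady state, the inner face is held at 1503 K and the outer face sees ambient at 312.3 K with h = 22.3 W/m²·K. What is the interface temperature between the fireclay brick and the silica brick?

T = 1150 K

Resistance network (inner→outer):
  R_fireclay brick = L/(kA) = 0.115/(1.04·14.3) = 0.007733 K/W
  R_silica brick = L/(kA) = 0.279/(1.28·14.3) = 0.01524 K/W
  R_conv,out = 1/(hA) = 1/(22.3·14.3) = 0.003136 K/W
ΣR = 0.007733 + 0.01524 + 0.003136 = 0.02611 K/W
Q = ΔT/ΣR = (1503 K − 312.3 K)/0.02611 = 45600 W
From the inner boundary to the fireclay brick/silica brick interface, ΣR_partial = 0.007733 K/W.
T_interface = T_in − Q·ΣR_partial = 1503 K − (45600)(0.007733) = 1150 K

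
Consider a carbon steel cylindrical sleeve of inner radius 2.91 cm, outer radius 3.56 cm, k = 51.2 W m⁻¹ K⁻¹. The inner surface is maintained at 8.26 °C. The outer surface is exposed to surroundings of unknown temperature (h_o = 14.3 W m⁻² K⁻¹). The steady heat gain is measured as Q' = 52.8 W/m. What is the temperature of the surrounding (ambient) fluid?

T_out = 24.8 °C

Series resistances:
  R'_carbon steel = ln(0.0356/0.0291)/(2πk) = 0.2016/(2π·51.2) = 6.267×10^-4 m·K/W
  R'_conv,out = 1/(2πr h) = 1/(2π·0.0356·14.3) = 0.3126 m·K/W
ΣR = 0.3133 m·K/W
ΔT = Q'·ΣR = 52.8 × 0.3133 = 16.54 K
Heat flows inward, so T_out = T_in + ΔT = 8.26 + 16.54 = 24.8 °C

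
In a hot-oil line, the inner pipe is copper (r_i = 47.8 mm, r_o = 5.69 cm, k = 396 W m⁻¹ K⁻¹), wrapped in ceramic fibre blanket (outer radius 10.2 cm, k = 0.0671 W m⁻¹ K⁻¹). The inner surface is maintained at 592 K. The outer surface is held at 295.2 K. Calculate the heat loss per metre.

Q' = 214 W/m

Resistance network (inner→outer):
  R'_copper = ln(0.0569/0.0478)/(2πk) = 0.1743/(2π·396) = 7.004×10^-5 m·K/W
  R'_ceramic fibre blanket = ln(0.102/0.0569)/(2πk) = 0.5837/(2π·0.0671) = 1.384 m·K/W
ΣR = 7.004×10^-5 + 1.384 = 1.384 m·K/W
Q' = ΔT/ΣR = (592 K − 295.2 K)/1.384 = 214 W/m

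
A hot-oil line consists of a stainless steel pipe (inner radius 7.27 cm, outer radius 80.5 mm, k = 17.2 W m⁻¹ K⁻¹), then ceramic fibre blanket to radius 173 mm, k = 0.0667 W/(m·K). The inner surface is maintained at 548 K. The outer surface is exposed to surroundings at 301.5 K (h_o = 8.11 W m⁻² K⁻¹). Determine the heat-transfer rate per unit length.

Q' = 127 W/m

Resistance network (inner→outer):
  R'_stainless steel = ln(0.0805/0.0727)/(2πk) = 0.1019/(2π·17.2) = 9.430×10^-4 m·K/W
  R'_ceramic fibre blanket = ln(0.173/0.0805)/(2πk) = 0.7650/(2π·0.0667) = 1.825 m·K/W
  R'_conv,out = 1/(2πr h) = 1/(2π·0.173·8.11) = 0.1134 m·K/W
ΣR = 9.430×10^-4 + 1.825 + 0.1134 = 1.939 m·K/W
Q' = ΔT/ΣR = (548 K − 301.5 K)/1.939 = 127 W/m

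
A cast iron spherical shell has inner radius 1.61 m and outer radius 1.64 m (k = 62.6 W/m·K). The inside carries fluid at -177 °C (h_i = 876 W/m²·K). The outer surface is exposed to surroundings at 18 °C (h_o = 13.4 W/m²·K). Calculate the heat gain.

Treat each layer as a resistance in series:
  R_conv,in = 1/(4πr²h) = 1/(4π·1.61²·876) = 3.505×10^-5 K/W
  R_cast iron = (1/1.61 − 1/1.64)/(4πk) = 0.01136/(4π·62.6) = 1.444×10^-5 K/W
  R_conv,out = 1/(4πr²h) = 1/(4π·1.64²·13.4) = 0.002208 K/W
ΣR = 3.505×10^-5 + 1.444×10^-5 + 0.002208 = 0.002257 K/W
Q = ΔT/ΣR = (-177 °C − 18 °C)/0.002257 = -86400 W
(Negative Q ⇒ heat flows inward; heat gain = 86400 W.)

Q = 86400 W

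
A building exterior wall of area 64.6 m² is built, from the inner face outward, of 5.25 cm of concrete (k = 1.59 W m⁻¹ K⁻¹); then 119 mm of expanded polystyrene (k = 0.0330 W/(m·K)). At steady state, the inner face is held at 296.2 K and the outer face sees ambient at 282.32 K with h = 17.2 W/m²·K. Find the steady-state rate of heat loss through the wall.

Resistance network (inner→outer):
  R_concrete = L/(kA) = 0.0525/(1.59·64.6) = 5.111×10^-4 K/W
  R_expanded polystyrene = L/(kA) = 0.119/(0.0330·64.6) = 0.05582 K/W
  R_conv,out = 1/(hA) = 1/(17.2·64.6) = 9.000×10^-4 K/W
ΣR = 5.111×10^-4 + 0.05582 + 9.000×10^-4 = 0.05723 K/W
Q = ΔT/ΣR = (296.2 K − 282.32 K)/0.05723 = 243 W

Q = 243 W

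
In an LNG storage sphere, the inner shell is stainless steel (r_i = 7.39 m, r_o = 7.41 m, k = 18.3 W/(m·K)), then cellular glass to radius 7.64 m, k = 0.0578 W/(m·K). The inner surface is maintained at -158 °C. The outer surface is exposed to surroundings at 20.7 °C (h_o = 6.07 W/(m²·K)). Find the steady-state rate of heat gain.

Q = 30.7 kW

Resistance network (inner→outer):
  R_stainless steel = (1/7.39 − 1/7.41)/(4πk) = 3.652×10^-4/(4π·18.3) = 1.588×10^-6 K/W
  R_cellular glass = (1/7.41 − 1/7.64)/(4πk) = 0.004063/(4π·0.0578) = 0.005593 K/W
  R_conv,out = 1/(4πr²h) = 1/(4π·7.64²·6.07) = 2.246×10^-4 K/W
ΣR = 1.588×10^-6 + 0.005593 + 2.246×10^-4 = 0.005819 K/W
Q = ΔT/ΣR = (-158 °C − 20.7 °C)/0.005819 = -30700 W
(Negative Q ⇒ heat flows inward; heat gain = 30700 W.)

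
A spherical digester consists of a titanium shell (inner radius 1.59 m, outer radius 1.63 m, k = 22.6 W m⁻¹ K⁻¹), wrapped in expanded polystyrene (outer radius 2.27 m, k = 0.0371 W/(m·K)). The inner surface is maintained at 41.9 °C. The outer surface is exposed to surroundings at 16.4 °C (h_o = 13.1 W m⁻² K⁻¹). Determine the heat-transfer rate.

Q = 68.5 W

Series thermal resistances, inner to outer:
  R_titanium = (1/1.59 − 1/1.63)/(4πk) = 0.01543/(4π·22.6) = 5.434×10^-5 K/W
  R_expanded polystyrene = (1/1.63 − 1/2.27)/(4πk) = 0.1730/(4π·0.0371) = 0.3710 K/W
  R_conv,out = 1/(4πr²h) = 1/(4π·2.27²·13.1) = 0.001179 K/W
ΣR = 5.434×10^-5 + 0.3710 + 0.001179 = 0.3722 K/W
Q = ΔT/ΣR = (41.9 °C − 16.4 °C)/0.3722 = 68.5 W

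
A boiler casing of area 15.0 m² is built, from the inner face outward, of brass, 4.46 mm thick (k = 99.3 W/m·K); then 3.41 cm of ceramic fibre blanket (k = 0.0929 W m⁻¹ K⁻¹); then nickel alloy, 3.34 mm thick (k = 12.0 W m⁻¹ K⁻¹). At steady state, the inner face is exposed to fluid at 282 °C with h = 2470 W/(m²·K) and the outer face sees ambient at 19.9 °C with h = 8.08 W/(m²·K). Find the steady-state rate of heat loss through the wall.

Treat each layer as a resistance in series:
  R_conv,in = 1/(hA) = 1/(2470·15.0) = 2.699×10^-5 K/W
  R_brass = L/(kA) = 0.00446/(99.3·15.0) = 2.994×10^-6 K/W
  R_ceramic fibre blanket = L/(kA) = 0.0341/(0.0929·15.0) = 0.02447 K/W
  R_nickel alloy = L/(kA) = 0.00334/(12.0·15.0) = 1.856×10^-5 K/W
  R_conv,out = 1/(hA) = 1/(8.08·15.0) = 0.008251 K/W
ΣR = 2.699×10^-5 + 2.994×10^-6 + 0.02447 + 1.856×10^-5 + 0.008251 = 0.03277 K/W
Q = ΔT/ΣR = (282 °C − 19.9 °C)/0.03277 = 8000 W

Q = 8.00 kW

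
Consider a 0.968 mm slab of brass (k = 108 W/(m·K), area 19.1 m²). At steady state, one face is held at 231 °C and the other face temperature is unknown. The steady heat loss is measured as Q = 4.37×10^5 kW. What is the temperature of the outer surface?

T_out = 25.9 °C

Sum the resistances:
  R_brass = L/(kA) = 9.68×10^-4/(108·19.1) = 4.693×10^-7 K/W
ΣR = 4.693×10^-7 K/W
ΔT = Q·ΣR = 4.37×10^8 × 4.693×10^-7 = 205.1 K
Heat flows outward, so T_out = T_in − ΔT = 231 − 205.1 = 25.9 °C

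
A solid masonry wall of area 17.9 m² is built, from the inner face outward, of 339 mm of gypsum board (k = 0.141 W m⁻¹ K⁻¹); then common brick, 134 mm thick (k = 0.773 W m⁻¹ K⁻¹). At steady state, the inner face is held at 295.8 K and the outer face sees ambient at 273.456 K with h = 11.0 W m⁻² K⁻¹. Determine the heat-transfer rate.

Resistance network (inner→outer):
  R_gypsum board = L/(kA) = 0.339/(0.141·17.9) = 0.1343 K/W
  R_common brick = L/(kA) = 0.134/(0.773·17.9) = 0.009684 K/W
  R_conv,out = 1/(hA) = 1/(11.0·17.9) = 0.005079 K/W
ΣR = 0.1343 + 0.009684 + 0.005079 = 0.1491 K/W
Q = ΔT/ΣR = (295.8 K − 273.456 K)/0.1491 = 150 W

Q = 150 W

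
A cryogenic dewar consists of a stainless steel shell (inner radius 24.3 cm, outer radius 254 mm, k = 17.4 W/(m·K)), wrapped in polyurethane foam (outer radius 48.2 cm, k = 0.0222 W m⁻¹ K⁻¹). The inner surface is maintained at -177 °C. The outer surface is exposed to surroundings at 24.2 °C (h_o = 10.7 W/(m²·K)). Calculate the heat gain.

Treat each layer as a resistance in series:
  R_stainless steel = (1/0.243 − 1/0.254)/(4πk) = 0.1782/(4π·17.4) = 8.151×10^-4 K/W
  R_polyurethane foam = (1/0.254 − 1/0.482)/(4πk) = 1.862/(4π·0.0222) = 6.676 K/W
  R_conv,out = 1/(4πr²h) = 1/(4π·0.482²·10.7) = 0.03201 K/W
ΣR = 8.151×10^-4 + 6.676 + 0.03201 = 6.709 K/W
Q = ΔT/ΣR = (-177 °C − 24.2 °C)/6.709 = -30.0 W
(Negative Q ⇒ heat flows inward; heat gain = 30.0 W.)

Q = 30.0 W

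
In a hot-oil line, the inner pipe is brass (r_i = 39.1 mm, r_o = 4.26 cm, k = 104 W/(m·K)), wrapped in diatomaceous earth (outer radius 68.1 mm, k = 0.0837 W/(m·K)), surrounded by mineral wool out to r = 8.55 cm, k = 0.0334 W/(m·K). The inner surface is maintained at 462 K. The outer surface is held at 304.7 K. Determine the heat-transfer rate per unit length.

Q' = 79.6 W/m

Treat each layer as a resistance in series:
  R'_brass = ln(0.0426/0.0391)/(2πk) = 0.08573/(2π·104) = 1.312×10^-4 m·K/W
  R'_diatomaceous earth = ln(0.0681/0.0426)/(2πk) = 0.4691/(2π·0.0837) = 0.8920 m·K/W
  R'_mineral wool = ln(0.0855/0.0681)/(2πk) = 0.2275/(2π·0.0334) = 1.084 m·K/W
ΣR = 1.312×10^-4 + 0.8920 + 1.084 = 1.976 m·K/W
Q' = ΔT/ΣR = (462 K − 304.7 K)/1.976 = 79.6 W/m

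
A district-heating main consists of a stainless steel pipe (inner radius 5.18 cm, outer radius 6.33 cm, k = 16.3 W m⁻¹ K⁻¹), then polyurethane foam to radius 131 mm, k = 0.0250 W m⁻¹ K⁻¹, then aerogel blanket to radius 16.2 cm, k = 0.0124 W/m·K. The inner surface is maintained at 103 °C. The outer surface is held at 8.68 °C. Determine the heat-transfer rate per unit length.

Q' = 12.8 W/m

Treat each layer as a resistance in series:
  R'_stainless steel = ln(0.0633/0.0518)/(2πk) = 0.2005/(2π·16.3) = 0.001958 m·K/W
  R'_polyurethane foam = ln(0.131/0.0633)/(2πk) = 0.7273/(2π·0.0250) = 4.630 m·K/W
  R'_aerogel blanket = ln(0.162/0.131)/(2πk) = 0.2124/(2π·0.0124) = 2.726 m·K/W
ΣR = 0.001958 + 4.630 + 2.726 = 7.358 m·K/W
Q' = ΔT/ΣR = (103 °C − 8.68 °C)/7.358 = 12.8 W/m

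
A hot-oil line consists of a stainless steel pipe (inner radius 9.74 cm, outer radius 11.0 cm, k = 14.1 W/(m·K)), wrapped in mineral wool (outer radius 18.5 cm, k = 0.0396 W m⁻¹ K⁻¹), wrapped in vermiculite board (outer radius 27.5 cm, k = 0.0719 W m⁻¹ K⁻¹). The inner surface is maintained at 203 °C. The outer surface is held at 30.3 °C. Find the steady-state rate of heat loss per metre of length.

Series thermal resistances, inner to outer:
  R'_stainless steel = ln(0.110/0.0974)/(2πk) = 0.1217/(2π·14.1) = 0.001373 m·K/W
  R'_mineral wool = ln(0.185/0.110)/(2πk) = 0.5199/(2π·0.0396) = 2.089 m·K/W
  R'_vermiculite board = ln(0.275/0.185)/(2πk) = 0.3964/(2π·0.0719) = 0.8775 m·K/W
ΣR = 0.001373 + 2.089 + 0.8775 = 2.968 m·K/W
Q' = ΔT/ΣR = (203 °C − 30.3 °C)/2.968 = 58.2 W/m

Q' = 58.2 W/m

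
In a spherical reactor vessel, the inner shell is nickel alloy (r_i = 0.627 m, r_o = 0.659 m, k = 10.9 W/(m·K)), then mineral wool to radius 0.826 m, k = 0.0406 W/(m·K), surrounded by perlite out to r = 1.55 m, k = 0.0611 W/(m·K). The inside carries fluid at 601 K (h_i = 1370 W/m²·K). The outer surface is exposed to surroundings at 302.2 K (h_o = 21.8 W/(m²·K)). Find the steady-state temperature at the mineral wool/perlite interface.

T = 467 K

Treat each layer as a resistance in series:
  R_conv,in = 1/(4πr²h) = 1/(4π·0.627²·1370) = 1.478×10^-4 K/W
  R_nickel alloy = (1/0.627 − 1/0.659)/(4πk) = 0.07745/(4π·10.9) = 5.654×10^-4 K/W
  R_mineral wool = (1/0.659 − 1/0.826)/(4πk) = 0.3068/(4π·0.0406) = 0.6013 K/W
  R_perlite = (1/0.826 − 1/1.55)/(4πk) = 0.5655/(4π·0.0611) = 0.7365 K/W
  R_conv,out = 1/(4πr²h) = 1/(4π·1.55²·21.8) = 0.001519 K/W
ΣR = 1.478×10^-4 + 5.654×10^-4 + 0.6013 + 0.7365 + 0.001519 = 1.340 K/W
Q = ΔT/ΣR = (601 K − 302.2 K)/1.340 = 223.0 W
From the inner boundary to the mineral wool/perlite interface, ΣR_partial = 0.6020 K/W.
T_interface = T_in − Q·ΣR_partial = 601 K − (223.0)(0.6020) = 467 K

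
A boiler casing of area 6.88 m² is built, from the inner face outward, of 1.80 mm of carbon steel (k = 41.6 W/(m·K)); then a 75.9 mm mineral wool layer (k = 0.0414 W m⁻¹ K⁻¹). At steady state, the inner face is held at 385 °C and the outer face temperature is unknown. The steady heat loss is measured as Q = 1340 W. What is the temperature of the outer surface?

T_out = 27.9 °C

Series resistances:
  R_carbon steel = L/(kA) = 0.00180/(41.6·6.88) = 6.289×10^-6 K/W
  R_mineral wool = L/(kA) = 0.0759/(0.0414·6.88) = 0.2665 K/W
ΣR = 0.2665 K/W
ΔT = Q·ΣR = 1340 × 0.2665 = 357.1 K
Heat flows outward, so T_out = T_in − ΔT = 385 − 357.1 = 27.9 °C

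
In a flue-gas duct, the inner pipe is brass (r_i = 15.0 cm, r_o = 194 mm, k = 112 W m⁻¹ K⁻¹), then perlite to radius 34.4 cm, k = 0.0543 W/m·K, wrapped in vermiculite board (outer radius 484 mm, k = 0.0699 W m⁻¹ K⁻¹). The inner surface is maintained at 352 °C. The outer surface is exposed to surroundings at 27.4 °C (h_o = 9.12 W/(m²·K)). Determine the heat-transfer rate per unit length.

Treat each layer as a resistance in series:
  R'_brass = ln(0.194/0.150)/(2πk) = 0.2572/(2π·112) = 3.655×10^-4 m·K/W
  R'_perlite = ln(0.344/0.194)/(2πk) = 0.5728/(2π·0.0543) = 1.679 m·K/W
  R'_vermiculite board = ln(0.484/0.344)/(2πk) = 0.3414/(2π·0.0699) = 0.7774 m·K/W
  R'_conv,out = 1/(2πr h) = 1/(2π·0.484·9.12) = 0.03606 m·K/W
ΣR = 3.655×10^-4 + 1.679 + 0.7774 + 0.03606 = 2.493 m·K/W
Q' = ΔT/ΣR = (352 °C − 27.4 °C)/2.493 = 130 W/m

Q' = 130 W/m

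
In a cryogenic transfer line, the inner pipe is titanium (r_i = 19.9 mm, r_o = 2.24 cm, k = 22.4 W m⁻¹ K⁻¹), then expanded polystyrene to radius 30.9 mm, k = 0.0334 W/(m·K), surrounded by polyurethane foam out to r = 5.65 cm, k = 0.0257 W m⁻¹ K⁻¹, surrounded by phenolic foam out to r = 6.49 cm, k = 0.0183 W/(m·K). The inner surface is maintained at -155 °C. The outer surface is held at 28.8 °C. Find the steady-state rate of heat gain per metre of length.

Resistance network (inner→outer):
  R'_titanium = ln(0.0224/0.0199)/(2πk) = 0.1183/(2π·22.4) = 8.408×10^-4 m·K/W
  R'_expanded polystyrene = ln(0.0309/0.0224)/(2πk) = 0.3217/(2π·0.0334) = 1.533 m·K/W
  R'_polyurethane foam = ln(0.0565/0.0309)/(2πk) = 0.6035/(2π·0.0257) = 3.737 m·K/W
  R'_phenolic foam = ln(0.0649/0.0565)/(2πk) = 0.1386/(2π·0.0183) = 1.205 m·K/W
ΣR = 8.408×10^-4 + 1.533 + 3.737 + 1.205 = 6.476 m·K/W
Q' = ΔT/ΣR = (-155 °C − 28.8 °C)/6.476 = -28.4 W/m
(Negative Q' ⇒ heat flows inward; heat gain = 28.4 W/m.)

Q' = 28.4 W/m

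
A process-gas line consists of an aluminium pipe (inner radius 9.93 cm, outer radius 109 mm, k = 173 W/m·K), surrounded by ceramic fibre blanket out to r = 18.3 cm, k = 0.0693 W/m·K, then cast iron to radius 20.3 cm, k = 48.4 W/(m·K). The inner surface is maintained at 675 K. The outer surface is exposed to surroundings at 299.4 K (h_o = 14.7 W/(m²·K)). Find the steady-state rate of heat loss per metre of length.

Q' = 302 W/m

Resistance network (inner→outer):
  R'_aluminium = ln(0.109/0.0993)/(2πk) = 0.09320/(2π·173) = 8.574×10^-5 m·K/W
  R'_ceramic fibre blanket = ln(0.183/0.109)/(2πk) = 0.5181/(2π·0.0693) = 1.190 m·K/W
  R'_cast iron = ln(0.203/0.183)/(2πk) = 0.1037/(2π·48.4) = 3.411×10^-4 m·K/W
  R'_conv,out = 1/(2πr h) = 1/(2π·0.203·14.7) = 0.05333 m·K/W
ΣR = 8.574×10^-5 + 1.190 + 3.411×10^-4 + 0.05333 = 1.244 m·K/W
Q' = ΔT/ΣR = (675 K − 299.4 K)/1.244 = 302 W/m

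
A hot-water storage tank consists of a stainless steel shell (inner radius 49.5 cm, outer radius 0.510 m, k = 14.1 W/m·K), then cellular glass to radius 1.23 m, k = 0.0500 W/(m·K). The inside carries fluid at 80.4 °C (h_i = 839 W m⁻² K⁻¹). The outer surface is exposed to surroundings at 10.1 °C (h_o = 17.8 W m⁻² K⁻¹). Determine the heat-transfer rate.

Treat each layer as a resistance in series:
  R_conv,in = 1/(4πr²h) = 1/(4π·0.495²·839) = 3.871×10^-4 K/W
  R_stainless steel = (1/0.495 − 1/0.510)/(4πk) = 0.05942/(4π·14.1) = 3.353×10^-4 K/W
  R_cellular glass = (1/0.510 − 1/1.23)/(4πk) = 1.148/(4π·0.0500) = 1.827 K/W
  R_conv,out = 1/(4πr²h) = 1/(4π·1.23²·17.8) = 0.002955 K/W
ΣR = 3.871×10^-4 + 3.353×10^-4 + 1.827 + 0.002955 = 1.831 K/W
Q = ΔT/ΣR = (80.4 °C − 10.1 °C)/1.831 = 38.4 W

Q = 38.4 W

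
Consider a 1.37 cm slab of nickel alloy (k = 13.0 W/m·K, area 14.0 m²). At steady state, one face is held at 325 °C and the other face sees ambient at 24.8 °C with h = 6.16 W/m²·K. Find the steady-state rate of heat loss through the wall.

Q = 25.7 kW

Series thermal resistances, inner to outer:
  R_nickel alloy = L/(kA) = 0.0137/(13.0·14.0) = 7.527×10^-5 K/W
  R_conv,out = 1/(hA) = 1/(6.16·14.0) = 0.01160 K/W
ΣR = 7.527×10^-5 + 0.01160 = 0.01168 K/W
Q = ΔT/ΣR = (325 °C − 24.8 °C)/0.01168 = 25700 W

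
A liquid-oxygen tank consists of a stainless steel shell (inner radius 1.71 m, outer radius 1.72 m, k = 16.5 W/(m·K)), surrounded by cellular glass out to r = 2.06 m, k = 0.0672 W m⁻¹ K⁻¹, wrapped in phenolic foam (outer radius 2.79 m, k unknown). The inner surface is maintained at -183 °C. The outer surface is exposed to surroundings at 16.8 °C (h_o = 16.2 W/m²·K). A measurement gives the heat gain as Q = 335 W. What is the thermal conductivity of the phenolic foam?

ΣR = ΔT/Q = |-183 − 16.8|/335 = 0.5964 K/W
Known resistances:
  R_stainless steel = (1/1.71 − 1/1.72)/(4πk) = 0.003400/(4π·16.5) = 1.640×10^-5 K/W
  R_cellular glass = (1/1.72 − 1/2.06)/(4πk) = 0.09596/(4π·0.0672) = 0.1136 K/W
  R_conv,out = 1/(4πr²h) = 1/(4π·2.79²·16.2) = 6.311×10^-4 K/W
R_phenolic foam = ΣR − ΣR_known = 0.5964 − 0.1142 = 0.4822 K/W
(1/r₁−1/r₂)/(4πk) = 0.4822 ⇒ k = 0.1270/(4π·0.4822) = 0.0210 W/m·K

k = 0.0210 W/m·K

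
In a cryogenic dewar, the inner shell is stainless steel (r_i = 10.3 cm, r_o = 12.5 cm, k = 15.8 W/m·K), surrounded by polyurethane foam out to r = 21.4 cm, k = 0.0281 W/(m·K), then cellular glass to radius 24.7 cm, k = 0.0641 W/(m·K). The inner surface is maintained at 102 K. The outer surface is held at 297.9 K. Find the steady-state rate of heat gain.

Q = 19.2 W

Resistance network (inner→outer):
  R_stainless steel = (1/0.103 − 1/0.125)/(4πk) = 1.709/(4π·15.8) = 0.008606 K/W
  R_polyurethane foam = (1/0.125 − 1/0.214)/(4πk) = 3.327/(4π·0.0281) = 9.422 K/W
  R_cellular glass = (1/0.214 − 1/0.247)/(4πk) = 0.6243/(4π·0.0641) = 0.7751 K/W
ΣR = 0.008606 + 9.422 + 0.7751 = 10.21 K/W
Q = ΔT/ΣR = (102 K − 297.9 K)/10.21 = -19.2 W
(Negative Q ⇒ heat flows inward; heat gain = 19.2 W.)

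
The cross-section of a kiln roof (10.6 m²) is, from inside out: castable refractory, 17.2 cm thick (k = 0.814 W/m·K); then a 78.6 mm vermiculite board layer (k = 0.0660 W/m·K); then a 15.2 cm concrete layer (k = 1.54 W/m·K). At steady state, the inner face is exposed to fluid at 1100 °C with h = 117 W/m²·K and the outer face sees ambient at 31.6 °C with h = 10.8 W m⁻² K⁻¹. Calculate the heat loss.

Q = 7.07 kW

Series thermal resistances, inner to outer:
  R_conv,in = 1/(hA) = 1/(117·10.6) = 8.063×10^-4 K/W
  R_castable refractory = L/(kA) = 0.172/(0.814·10.6) = 0.01993 K/W
  R_vermiculite board = L/(kA) = 0.0786/(0.0660·10.6) = 0.1123 K/W
  R_concrete = L/(kA) = 0.152/(1.54·10.6) = 0.009311 K/W
  R_conv,out = 1/(hA) = 1/(10.8·10.6) = 0.008735 K/W
ΣR = 8.063×10^-4 + 0.01993 + 0.1123 + 0.009311 + 0.008735 = 0.1511 K/W
Q = ΔT/ΣR = (1100 °C − 31.6 °C)/0.1511 = 7070 W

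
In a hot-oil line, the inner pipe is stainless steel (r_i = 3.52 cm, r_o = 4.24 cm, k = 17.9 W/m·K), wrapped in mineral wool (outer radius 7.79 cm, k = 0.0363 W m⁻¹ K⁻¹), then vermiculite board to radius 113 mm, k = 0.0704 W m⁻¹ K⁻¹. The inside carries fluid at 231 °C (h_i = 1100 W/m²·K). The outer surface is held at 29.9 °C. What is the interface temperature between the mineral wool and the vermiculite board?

Series thermal resistances, inner to outer:
  R'_conv,in = 1/(2πr h) = 1/(2π·0.0352·1100) = 0.004110 m·K/W
  R'_stainless steel = ln(0.0424/0.0352)/(2πk) = 0.1861/(2π·17.9) = 0.001655 m·K/W
  R'_mineral wool = ln(0.0779/0.0424)/(2πk) = 0.6083/(2π·0.0363) = 2.667 m·K/W
  R'_vermiculite board = ln(0.113/0.0779)/(2πk) = 0.3720/(2π·0.0704) = 0.8409 m·K/W
ΣR = 0.004110 + 0.001655 + 2.667 + 0.8409 = 3.514 m·K/W
Q' = ΔT/ΣR = (231 °C − 29.9 °C)/3.514 = 57.23 W/m
From the inner boundary to the mineral wool/vermiculite board interface, ΣR_partial = 2.673 m·K/W.
T_interface = T_in − Q'·ΣR_partial = 231 °C − (57.23)(2.673) = 78.0 °C

T = 78.0 °C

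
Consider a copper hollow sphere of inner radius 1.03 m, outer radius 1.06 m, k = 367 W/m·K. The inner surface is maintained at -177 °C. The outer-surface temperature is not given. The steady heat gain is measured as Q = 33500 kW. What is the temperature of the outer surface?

T_out = 22.6 °C

Sum the resistances:
  R_copper = (1/1.03 − 1/1.06)/(4πk) = 0.02748/(4π·367) = 5.958×10^-6 K/W
ΣR = 5.958×10^-6 K/W
ΔT = Q·ΣR = 3.35×10^7 × 5.958×10^-6 = 199.6 K
Heat flows inward, so T_out = T_in + ΔT = -177 + 199.6 = 22.6 °C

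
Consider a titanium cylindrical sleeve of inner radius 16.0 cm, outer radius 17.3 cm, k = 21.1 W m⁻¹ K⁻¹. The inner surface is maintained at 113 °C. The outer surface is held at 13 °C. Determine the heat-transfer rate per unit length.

Q' = 170 kW/m

Q' = 2πk·ΔT/ln(r₂/r₁) = 2π × 21.1 × 100 / ln(0.173/0.160) = 1.70×10^5 W/m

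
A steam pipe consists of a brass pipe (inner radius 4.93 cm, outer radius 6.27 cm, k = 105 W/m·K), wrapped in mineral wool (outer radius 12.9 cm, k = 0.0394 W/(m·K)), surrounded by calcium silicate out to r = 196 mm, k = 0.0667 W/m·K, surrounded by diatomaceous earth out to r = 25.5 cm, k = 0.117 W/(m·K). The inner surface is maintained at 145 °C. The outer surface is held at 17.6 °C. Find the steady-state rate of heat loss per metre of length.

Q' = 29.8 W/m

Treat each layer as a resistance in series:
  R'_brass = ln(0.0627/0.0493)/(2πk) = 0.2404/(2π·105) = 3.644×10^-4 m·K/W
  R'_mineral wool = ln(0.129/0.0627)/(2πk) = 0.7215/(2π·0.0394) = 2.914 m·K/W
  R'_calcium silicate = ln(0.196/0.129)/(2πk) = 0.4183/(2π·0.0667) = 0.9981 m·K/W
  R'_diatomaceous earth = ln(0.255/0.196)/(2πk) = 0.2631/(2π·0.117) = 0.3580 m·K/W
ΣR = 3.644×10^-4 + 2.914 + 0.9981 + 0.3580 = 4.270 m·K/W
Q' = ΔT/ΣR = (145 °C − 17.6 °C)/4.270 = 29.8 W/m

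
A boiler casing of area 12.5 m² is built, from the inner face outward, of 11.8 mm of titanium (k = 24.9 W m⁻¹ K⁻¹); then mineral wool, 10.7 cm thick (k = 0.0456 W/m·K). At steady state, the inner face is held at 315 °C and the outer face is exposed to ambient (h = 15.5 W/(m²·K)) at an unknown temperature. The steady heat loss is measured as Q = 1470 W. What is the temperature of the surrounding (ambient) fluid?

T_out = 31.4 °C

Series resistances:
  R_titanium = L/(kA) = 0.0118/(24.9·12.5) = 3.791×10^-5 K/W
  R_mineral wool = L/(kA) = 0.107/(0.0456·12.5) = 0.1877 K/W
  R_conv,out = 1/(hA) = 1/(15.5·12.5) = 0.005161 K/W
ΣR = 0.1929 K/W
ΔT = Q·ΣR = 1470 × 0.1929 = 283.6 K
Heat flows outward, so T_out = T_in − ΔT = 315 − 283.6 = 31.4 °C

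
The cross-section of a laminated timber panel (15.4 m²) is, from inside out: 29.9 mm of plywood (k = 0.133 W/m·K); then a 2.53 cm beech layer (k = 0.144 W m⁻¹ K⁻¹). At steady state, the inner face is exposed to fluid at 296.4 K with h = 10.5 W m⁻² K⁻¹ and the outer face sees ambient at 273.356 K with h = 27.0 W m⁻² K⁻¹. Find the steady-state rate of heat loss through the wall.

Q = 666 W

Treat each layer as a resistance in series:
  R_conv,in = 1/(hA) = 1/(10.5·15.4) = 0.006184 K/W
  R_plywood = L/(kA) = 0.0299/(0.133·15.4) = 0.01460 K/W
  R_beech = L/(kA) = 0.0253/(0.144·15.4) = 0.01141 K/W
  R_conv,out = 1/(hA) = 1/(27.0·15.4) = 0.002405 K/W
ΣR = 0.006184 + 0.01460 + 0.01141 + 0.002405 = 0.03460 K/W
Q = ΔT/ΣR = (296.4 K − 273.356 K)/0.03460 = 666 W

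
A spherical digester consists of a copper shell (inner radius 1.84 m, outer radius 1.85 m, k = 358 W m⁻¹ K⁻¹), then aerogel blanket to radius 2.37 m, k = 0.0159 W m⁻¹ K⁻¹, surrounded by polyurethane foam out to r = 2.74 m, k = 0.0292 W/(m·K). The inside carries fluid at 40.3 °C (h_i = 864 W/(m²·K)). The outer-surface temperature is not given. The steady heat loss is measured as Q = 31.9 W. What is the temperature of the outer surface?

Series resistances:
  R_conv,in = 1/(4πr²h) = 1/(4π·1.84²·864) = 2.720×10^-5 K/W
  R_copper = (1/1.84 − 1/1.85)/(4πk) = 0.002938/(4π·358) = 6.530×10^-7 K/W
  R_aerogel blanket = (1/1.85 − 1/2.37)/(4πk) = 0.1186/(4π·0.0159) = 0.5936 K/W
  R_polyurethane foam = (1/2.37 − 1/2.74)/(4πk) = 0.05698/(4π·0.0292) = 0.1553 K/W
ΣR = 0.7489 K/W
ΔT = Q·ΣR = 31.9 × 0.7489 = 23.89 K
Heat flows outward, so T_out = T_in − ΔT = 40.3 − 23.89 = 16.4 °C

T_out = 16.4 °C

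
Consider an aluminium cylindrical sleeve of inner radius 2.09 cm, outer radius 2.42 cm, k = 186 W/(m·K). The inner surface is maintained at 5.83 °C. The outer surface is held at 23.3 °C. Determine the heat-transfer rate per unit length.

Q' = 2πk·ΔT/ln(r₂/r₁) = 2π × 186 × 17.47 / ln(0.0242/0.0209) = 1.39×10^5 W/m

Q' = 1.39×10^5 W/m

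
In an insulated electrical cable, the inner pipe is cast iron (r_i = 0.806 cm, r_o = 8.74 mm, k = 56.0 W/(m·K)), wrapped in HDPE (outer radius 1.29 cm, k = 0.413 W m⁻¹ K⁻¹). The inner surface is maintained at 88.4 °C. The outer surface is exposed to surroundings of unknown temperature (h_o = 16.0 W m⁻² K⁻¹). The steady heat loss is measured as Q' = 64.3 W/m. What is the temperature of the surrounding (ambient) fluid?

Sum the resistances:
  R'_cast iron = ln(0.00874/0.00806)/(2πk) = 0.08100/(2π·56.0) = 2.302×10^-4 m·K/W
  R'_HDPE = ln(0.0129/0.00874)/(2πk) = 0.3893/(2π·0.413) = 0.1500 m·K/W
  R'_conv,out = 1/(2πr h) = 1/(2π·0.0129·16.0) = 0.7711 m·K/W
ΣR = 0.9214 m·K/W
ΔT = Q'·ΣR = 64.3 × 0.9214 = 59.25 K
Heat flows outward, so T_out = T_in − ΔT = 88.4 − 59.25 = 29.2 °C

T_out = 29.2 °C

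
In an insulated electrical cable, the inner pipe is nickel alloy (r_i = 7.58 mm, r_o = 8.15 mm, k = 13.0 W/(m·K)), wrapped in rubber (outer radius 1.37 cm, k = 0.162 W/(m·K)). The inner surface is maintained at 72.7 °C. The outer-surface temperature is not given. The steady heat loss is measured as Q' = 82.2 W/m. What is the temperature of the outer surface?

T_out = 30.7 °C

Sum the resistances:
  R'_nickel alloy = ln(0.00815/0.00758)/(2πk) = 0.07250/(2π·13.0) = 8.877×10^-4 m·K/W
  R'_rubber = ln(0.0137/0.00815)/(2πk) = 0.5194/(2π·0.162) = 0.5103 m·K/W
ΣR = 0.5111 m·K/W
ΔT = Q'·ΣR = 82.2 × 0.5111 = 42.01 K
Heat flows outward, so T_out = T_in − ΔT = 72.7 − 42.01 = 30.7 °C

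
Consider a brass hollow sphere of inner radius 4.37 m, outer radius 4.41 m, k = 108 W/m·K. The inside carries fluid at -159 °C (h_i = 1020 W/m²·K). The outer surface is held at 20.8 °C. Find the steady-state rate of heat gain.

Q = 3.20×10^7 W

Series thermal resistances, inner to outer:
  R_conv,in = 1/(4πr²h) = 1/(4π·4.37²·1020) = 4.085×10^-6 K/W
  R_brass = (1/4.37 − 1/4.41)/(4πk) = 0.002076/(4π·108) = 1.529×10^-6 K/W
ΣR = 4.085×10^-6 + 1.529×10^-6 = 5.614×10^-6 K/W
Q = ΔT/ΣR = (-159 °C − 20.8 °C)/5.614×10^-6 = -3.20×10^7 W
(Negative Q ⇒ heat flows inward; heat gain = 3.20×10^7 W.)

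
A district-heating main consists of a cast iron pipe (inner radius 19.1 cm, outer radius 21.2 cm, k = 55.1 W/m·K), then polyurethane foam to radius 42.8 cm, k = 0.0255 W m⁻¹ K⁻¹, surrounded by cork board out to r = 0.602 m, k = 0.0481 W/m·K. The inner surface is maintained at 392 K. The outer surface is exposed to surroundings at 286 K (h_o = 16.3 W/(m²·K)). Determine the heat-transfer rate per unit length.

Treat each layer as a resistance in series:
  R'_cast iron = ln(0.212/0.191)/(2πk) = 0.1043/(2π·55.1) = 3.013×10^-4 m·K/W
  R'_polyurethane foam = ln(0.428/0.212)/(2πk) = 0.7025/(2π·0.0255) = 4.385 m·K/W
  R'_cork board = ln(0.602/0.428)/(2πk) = 0.3411/(2π·0.0481) = 1.129 m·K/W
  R'_conv,out = 1/(2πr h) = 1/(2π·0.602·16.3) = 0.01622 m·K/W
ΣR = 3.013×10^-4 + 4.385 + 1.129 + 0.01622 = 5.531 m·K/W
Q' = ΔT/ΣR = (392 K − 286 K)/5.531 = 19.2 W/m

Q' = 19.2 W/m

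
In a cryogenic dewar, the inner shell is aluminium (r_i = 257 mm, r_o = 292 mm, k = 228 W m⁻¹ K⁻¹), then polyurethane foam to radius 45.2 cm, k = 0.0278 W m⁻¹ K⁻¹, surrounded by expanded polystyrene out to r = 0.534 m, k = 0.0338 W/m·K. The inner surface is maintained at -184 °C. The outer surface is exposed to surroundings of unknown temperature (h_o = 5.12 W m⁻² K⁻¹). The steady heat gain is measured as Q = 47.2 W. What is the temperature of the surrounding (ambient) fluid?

Series resistances:
  R_aluminium = (1/0.257 − 1/0.292)/(4πk) = 0.4664/(4π·228) = 1.628×10^-4 K/W
  R_polyurethane foam = (1/0.292 − 1/0.452)/(4πk) = 1.212/(4π·0.0278) = 3.470 K/W
  R_expanded polystyrene = (1/0.452 − 1/0.534)/(4πk) = 0.3397/(4π·0.0338) = 0.7998 K/W
  R_conv,out = 1/(4πr²h) = 1/(4π·0.534²·5.12) = 0.05451 K/W
ΣR = 4.325 K/W
ΔT = Q·ΣR = 47.2 × 4.325 = 204.1 K
Heat flows inward, so T_out = T_in + ΔT = -184 + 204.1 = 20.1 °C

T_out = 20.1 °C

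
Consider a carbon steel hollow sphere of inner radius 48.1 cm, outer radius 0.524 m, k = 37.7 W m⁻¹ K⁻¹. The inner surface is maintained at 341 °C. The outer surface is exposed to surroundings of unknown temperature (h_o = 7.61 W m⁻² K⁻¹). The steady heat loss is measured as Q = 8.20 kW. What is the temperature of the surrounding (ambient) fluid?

T_out = 25.8 °C

Series resistances:
  R_carbon steel = (1/0.481 − 1/0.524)/(4πk) = 0.1706/(4π·37.7) = 3.601×10^-4 K/W
  R_conv,out = 1/(4πr²h) = 1/(4π·0.524²·7.61) = 0.03808 K/W
ΣR = 0.03844 K/W
ΔT = Q·ΣR = 8200 × 0.03844 = 315.2 K
Heat flows outward, so T_out = T_in − ΔT = 341 − 315.2 = 25.8 °C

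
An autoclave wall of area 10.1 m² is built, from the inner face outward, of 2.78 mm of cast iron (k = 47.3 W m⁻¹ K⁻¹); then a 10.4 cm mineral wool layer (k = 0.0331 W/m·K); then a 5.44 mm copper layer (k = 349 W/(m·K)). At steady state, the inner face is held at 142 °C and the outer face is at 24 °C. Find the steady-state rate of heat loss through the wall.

Q = 379 W

Resistance network (inner→outer):
  R_cast iron = L/(kA) = 0.00278/(47.3·10.1) = 5.819×10^-6 K/W
  R_mineral wool = L/(kA) = 0.104/(0.0331·10.1) = 0.3111 K/W
  R_copper = L/(kA) = 0.00544/(349·10.1) = 1.543×10^-6 K/W
ΣR = 5.819×10^-6 + 0.3111 + 1.543×10^-6 = 0.3111 K/W
Q = ΔT/ΣR = (142 °C − 24 °C)/0.3111 = 379 W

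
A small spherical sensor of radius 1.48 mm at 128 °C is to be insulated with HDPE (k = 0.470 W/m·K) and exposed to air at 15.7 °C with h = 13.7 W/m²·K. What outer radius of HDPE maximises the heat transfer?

r_cr = 6.86 cm

For a sphere, r_cr = 2k_ins/h = 2·0.470/13.7 = 0.0686 m = 6.86 cm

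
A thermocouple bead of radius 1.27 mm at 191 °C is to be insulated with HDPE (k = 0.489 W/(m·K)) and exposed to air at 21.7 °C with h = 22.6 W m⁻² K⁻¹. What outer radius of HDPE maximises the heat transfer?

r_cr = 4.33 cm

For a sphere, r_cr = 2k_ins/h = 2·0.489/22.6 = 0.0433 m = 4.33 cm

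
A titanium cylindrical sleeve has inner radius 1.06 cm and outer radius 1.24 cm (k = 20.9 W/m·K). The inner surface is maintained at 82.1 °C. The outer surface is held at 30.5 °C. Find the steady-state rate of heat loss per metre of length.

Q' = 43.2 kW/m

Q' = 2πk·ΔT/ln(r₂/r₁) = 2π × 20.9 × 51.6 / ln(0.0124/0.0106) = 43200 W/m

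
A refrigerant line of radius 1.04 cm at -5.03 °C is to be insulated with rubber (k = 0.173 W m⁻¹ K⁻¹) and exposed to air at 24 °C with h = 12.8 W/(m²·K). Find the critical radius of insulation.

r_cr = 1.35 cm

For a cylinder, r_cr = k_ins/h = 0.173/12.8 = 0.0135 m = 1.35 cm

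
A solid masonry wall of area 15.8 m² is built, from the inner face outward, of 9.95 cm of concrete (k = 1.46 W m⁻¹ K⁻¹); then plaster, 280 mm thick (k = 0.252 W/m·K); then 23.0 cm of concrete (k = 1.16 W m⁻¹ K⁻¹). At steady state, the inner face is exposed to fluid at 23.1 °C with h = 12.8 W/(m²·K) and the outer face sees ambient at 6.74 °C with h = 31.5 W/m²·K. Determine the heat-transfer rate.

Series thermal resistances, inner to outer:
  R_conv,in = 1/(hA) = 1/(12.8·15.8) = 0.004945 K/W
  R_concrete = L/(kA) = 0.0995/(1.46·15.8) = 0.004313 K/W
  R_plaster = L/(kA) = 0.280/(0.252·15.8) = 0.07032 K/W
  R_concrete = L/(kA) = 0.230/(1.16·15.8) = 0.01255 K/W
  R_conv,out = 1/(hA) = 1/(31.5·15.8) = 0.002009 K/W
ΣR = 0.004945 + 0.004313 + 0.07032 + 0.01255 + 0.002009 = 0.09414 K/W
Q = ΔT/ΣR = (23.1 °C − 6.74 °C)/0.09414 = 174 W

Q = 174 W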